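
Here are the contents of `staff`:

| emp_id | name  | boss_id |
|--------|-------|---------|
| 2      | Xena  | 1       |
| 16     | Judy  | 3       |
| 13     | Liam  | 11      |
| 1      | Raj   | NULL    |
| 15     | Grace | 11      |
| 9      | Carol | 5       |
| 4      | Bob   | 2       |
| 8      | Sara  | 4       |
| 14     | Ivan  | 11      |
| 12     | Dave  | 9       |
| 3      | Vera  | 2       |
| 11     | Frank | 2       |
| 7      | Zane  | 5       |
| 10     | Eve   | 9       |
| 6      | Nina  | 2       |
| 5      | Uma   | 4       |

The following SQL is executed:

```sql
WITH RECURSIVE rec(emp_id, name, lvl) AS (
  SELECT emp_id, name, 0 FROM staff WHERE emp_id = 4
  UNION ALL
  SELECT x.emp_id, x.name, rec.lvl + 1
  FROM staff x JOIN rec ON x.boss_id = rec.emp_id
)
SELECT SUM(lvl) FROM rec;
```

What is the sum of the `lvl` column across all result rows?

Base: emp_id=4 (Bob) at lvl 0.
Iteration 1: rows with boss_id in {4} -> Uma (id 5, lvl 1), Sara (id 8, lvl 1).
Iteration 2: rows with boss_id in {5,8} -> Zane (id 7, lvl 2), Carol (id 9, lvl 2).
Iteration 3: rows with boss_id in {7,9} -> Eve (id 10, lvl 3), Dave (id 12, lvl 3).
Iteration 4: no rows with boss_id in {10,12}; recursion stops.
SUM(lvl) = 0 + 1 + 1 + 2 + 2 + 3 + 3 = 12.

12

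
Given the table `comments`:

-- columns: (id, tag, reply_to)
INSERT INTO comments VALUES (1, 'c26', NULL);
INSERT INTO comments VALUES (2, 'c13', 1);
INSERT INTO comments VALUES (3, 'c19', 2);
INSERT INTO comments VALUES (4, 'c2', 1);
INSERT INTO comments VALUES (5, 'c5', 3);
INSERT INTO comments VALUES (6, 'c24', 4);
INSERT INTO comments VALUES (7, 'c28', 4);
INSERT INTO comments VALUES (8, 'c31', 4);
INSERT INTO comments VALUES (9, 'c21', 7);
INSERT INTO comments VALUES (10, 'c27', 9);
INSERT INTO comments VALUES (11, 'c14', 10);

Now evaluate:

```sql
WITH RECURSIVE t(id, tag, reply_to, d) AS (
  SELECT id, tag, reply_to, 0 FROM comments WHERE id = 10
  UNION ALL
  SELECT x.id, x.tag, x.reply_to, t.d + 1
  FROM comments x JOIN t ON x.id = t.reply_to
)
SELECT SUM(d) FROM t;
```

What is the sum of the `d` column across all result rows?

Base: id=10 (c27), reply_to=9, d 0.
Iteration 1: join on id=9 -> c21 (id 9, reply_to=7, d 1).
Iteration 2: join on id=7 -> c28 (id 7, reply_to=4, d 2).
Iteration 3: join on id=4 -> c2 (id 4, reply_to=1, d 3).
Iteration 4: join on id=1 -> c26 (id 1, reply_to=NULL, d 4).
Iteration 5: reply_to is NULL; no match; recursion stops.
SUM(d) = 0 + 1 + 2 + 3 + 4 = 10.

10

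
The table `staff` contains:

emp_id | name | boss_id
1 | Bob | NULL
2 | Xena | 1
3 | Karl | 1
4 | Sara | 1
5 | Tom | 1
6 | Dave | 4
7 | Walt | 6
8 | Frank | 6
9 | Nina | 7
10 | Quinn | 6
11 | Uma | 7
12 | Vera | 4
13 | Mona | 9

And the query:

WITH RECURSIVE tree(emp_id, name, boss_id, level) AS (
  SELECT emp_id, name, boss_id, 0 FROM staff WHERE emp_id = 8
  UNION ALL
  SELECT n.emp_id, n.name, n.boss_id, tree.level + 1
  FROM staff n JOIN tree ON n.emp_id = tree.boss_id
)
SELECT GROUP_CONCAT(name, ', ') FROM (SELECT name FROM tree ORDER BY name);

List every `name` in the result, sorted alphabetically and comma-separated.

Bob, Dave, Frank, Sara

Base: emp_id=8 (Frank), boss_id=6, level 0.
Iteration 1: join on emp_id=6 -> Dave (id 6, boss_id=4, level 1).
Iteration 2: join on emp_id=4 -> Sara (id 4, boss_id=1, level 2).
Iteration 3: join on emp_id=1 -> Bob (id 1, boss_id=NULL, level 3).
Iteration 4: boss_id is NULL; no match; recursion stops.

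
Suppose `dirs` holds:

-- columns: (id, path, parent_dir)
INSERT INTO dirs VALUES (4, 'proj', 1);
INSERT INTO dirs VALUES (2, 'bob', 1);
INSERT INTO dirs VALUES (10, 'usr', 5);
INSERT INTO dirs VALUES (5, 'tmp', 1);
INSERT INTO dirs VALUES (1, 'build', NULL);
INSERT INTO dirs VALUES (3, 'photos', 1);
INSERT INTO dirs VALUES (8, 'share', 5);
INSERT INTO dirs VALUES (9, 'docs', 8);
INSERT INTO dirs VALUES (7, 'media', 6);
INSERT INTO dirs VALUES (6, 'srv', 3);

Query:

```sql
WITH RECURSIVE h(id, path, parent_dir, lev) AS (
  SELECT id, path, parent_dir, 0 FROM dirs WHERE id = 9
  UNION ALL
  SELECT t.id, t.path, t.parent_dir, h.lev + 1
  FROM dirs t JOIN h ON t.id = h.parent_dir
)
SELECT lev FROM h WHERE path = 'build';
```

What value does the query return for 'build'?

3

Base: id=9 (docs), parent_dir=8, lev 0.
Iteration 1: join on id=8 -> share (id 8, parent_dir=5, lev 1).
Iteration 2: join on id=5 -> tmp (id 5, parent_dir=1, lev 2).
Iteration 3: join on id=1 -> build (id 1, parent_dir=NULL, lev 3).
Iteration 4: parent_dir is NULL; no match; recursion stops.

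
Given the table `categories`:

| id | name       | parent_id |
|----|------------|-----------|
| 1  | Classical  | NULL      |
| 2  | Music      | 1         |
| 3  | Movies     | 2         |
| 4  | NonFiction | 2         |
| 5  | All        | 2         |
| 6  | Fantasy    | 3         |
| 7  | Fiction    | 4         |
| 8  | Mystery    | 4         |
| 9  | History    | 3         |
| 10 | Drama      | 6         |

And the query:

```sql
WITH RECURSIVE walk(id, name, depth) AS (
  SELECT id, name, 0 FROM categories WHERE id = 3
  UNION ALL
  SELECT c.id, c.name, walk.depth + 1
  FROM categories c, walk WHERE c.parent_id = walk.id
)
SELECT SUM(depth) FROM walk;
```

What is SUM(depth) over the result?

Base: id=3 (Movies) at depth 0.
Iteration 1: rows with parent_id in {3} -> Fantasy (id 6, depth 1), History (id 9, depth 1).
Iteration 2: rows with parent_id in {6,9} -> Drama (id 10, depth 2).
Iteration 3: no rows with parent_id in {10}; recursion stops.
SUM(depth) = 0 + 1 + 1 + 2 = 4.

4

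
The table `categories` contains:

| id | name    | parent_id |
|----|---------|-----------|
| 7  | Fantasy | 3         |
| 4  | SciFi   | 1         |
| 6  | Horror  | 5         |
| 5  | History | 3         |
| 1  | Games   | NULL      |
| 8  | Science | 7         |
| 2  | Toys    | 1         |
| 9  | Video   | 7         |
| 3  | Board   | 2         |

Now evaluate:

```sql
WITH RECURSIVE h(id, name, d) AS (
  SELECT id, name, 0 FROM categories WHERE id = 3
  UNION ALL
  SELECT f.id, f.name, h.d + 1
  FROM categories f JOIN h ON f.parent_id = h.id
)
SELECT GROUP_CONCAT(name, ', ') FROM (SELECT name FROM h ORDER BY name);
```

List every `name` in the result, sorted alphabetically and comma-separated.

Base: id=3 (Board) at d 0.
Iteration 1: rows with parent_id in {3} -> History (id 5, d 1), Fantasy (id 7, d 1).
Iteration 2: rows with parent_id in {5,7} -> Horror (id 6, d 2), Science (id 8, d 2), Video (id 9, d 2).
Iteration 3: no rows with parent_id in {6,8,9}; recursion stops.

Board, Fantasy, History, Horror, Science, Video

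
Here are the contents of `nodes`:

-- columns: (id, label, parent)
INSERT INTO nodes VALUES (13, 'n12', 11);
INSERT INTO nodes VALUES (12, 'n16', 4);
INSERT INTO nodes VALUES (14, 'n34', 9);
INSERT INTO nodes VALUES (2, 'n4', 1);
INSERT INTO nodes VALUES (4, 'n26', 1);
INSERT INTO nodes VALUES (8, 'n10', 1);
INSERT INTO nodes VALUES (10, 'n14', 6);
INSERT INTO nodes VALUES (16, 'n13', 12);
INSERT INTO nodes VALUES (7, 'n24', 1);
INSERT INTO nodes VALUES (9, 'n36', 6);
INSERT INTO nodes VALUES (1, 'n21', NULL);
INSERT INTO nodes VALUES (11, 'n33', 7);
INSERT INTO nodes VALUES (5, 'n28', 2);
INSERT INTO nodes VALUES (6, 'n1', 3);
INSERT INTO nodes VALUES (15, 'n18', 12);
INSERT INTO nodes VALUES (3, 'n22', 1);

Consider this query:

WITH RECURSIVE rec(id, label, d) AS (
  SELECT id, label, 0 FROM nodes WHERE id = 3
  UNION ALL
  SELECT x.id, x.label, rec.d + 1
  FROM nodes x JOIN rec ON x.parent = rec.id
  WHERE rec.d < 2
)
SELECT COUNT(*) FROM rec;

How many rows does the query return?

Base: id=3 (n22) at d 0.
Iteration 1: rows with parent in {3} -> n1 (id 6, d 1).
Iteration 2: rows with parent in {6} -> n36 (id 9, d 2), n14 (id 10, d 2).
Iteration 3: d < 2 fails for all current rows; recursion stops.
Total rows emitted: 4.

4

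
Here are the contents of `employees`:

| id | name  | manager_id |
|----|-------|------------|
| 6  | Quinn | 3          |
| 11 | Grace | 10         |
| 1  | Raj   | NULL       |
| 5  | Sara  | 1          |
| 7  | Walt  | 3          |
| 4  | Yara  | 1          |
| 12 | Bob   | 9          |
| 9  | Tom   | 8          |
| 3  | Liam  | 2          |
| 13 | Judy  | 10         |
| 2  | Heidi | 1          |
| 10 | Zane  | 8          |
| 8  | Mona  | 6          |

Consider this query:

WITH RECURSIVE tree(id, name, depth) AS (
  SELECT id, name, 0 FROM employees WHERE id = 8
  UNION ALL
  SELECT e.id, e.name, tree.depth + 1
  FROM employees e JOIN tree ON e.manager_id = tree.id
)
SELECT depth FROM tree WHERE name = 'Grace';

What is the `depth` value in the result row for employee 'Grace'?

2

Base: id=8 (Mona) at depth 0.
Iteration 1: rows with manager_id in {8} -> Tom (id 9, depth 1), Zane (id 10, depth 1).
Iteration 2: rows with manager_id in {9,10} -> Grace (id 11, depth 2), Bob (id 12, depth 2), Judy (id 13, depth 2).
Iteration 3: no rows with manager_id in {11,12,13}; recursion stops.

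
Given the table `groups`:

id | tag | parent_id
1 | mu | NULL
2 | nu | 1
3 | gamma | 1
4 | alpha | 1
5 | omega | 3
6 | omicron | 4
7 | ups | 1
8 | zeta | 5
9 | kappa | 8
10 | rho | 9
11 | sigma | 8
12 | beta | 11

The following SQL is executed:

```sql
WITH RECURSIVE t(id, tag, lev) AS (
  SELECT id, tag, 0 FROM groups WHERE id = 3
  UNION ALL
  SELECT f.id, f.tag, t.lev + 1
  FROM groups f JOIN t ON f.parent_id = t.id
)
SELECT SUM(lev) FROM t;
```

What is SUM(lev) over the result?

17

Base: id=3 (gamma) at lev 0.
Iteration 1: rows with parent_id in {3} -> omega (id 5, lev 1).
Iteration 2: rows with parent_id in {5} -> zeta (id 8, lev 2).
Iteration 3: rows with parent_id in {8} -> kappa (id 9, lev 3), sigma (id 11, lev 3).
Iteration 4: rows with parent_id in {9,11} -> rho (id 10, lev 4), beta (id 12, lev 4).
Iteration 5: no rows with parent_id in {10,12}; recursion stops.
SUM(lev) = 0 + 1 + 2 + 3 + 3 + 4 + 4 = 17.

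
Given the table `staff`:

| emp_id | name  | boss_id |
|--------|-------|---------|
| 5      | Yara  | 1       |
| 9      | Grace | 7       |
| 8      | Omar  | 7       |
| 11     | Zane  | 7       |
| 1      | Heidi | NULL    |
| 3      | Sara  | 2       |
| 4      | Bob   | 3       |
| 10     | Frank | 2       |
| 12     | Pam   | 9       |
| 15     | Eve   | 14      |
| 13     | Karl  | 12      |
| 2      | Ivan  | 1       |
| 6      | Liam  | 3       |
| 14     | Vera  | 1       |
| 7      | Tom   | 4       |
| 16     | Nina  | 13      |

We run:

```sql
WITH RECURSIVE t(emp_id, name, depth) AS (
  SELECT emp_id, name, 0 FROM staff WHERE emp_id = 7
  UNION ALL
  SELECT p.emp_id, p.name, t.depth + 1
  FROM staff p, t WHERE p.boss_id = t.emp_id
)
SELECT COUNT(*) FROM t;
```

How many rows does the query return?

7

Base: emp_id=7 (Tom) at depth 0.
Iteration 1: rows with boss_id in {7} -> Omar (id 8, depth 1), Grace (id 9, depth 1), Zane (id 11, depth 1).
Iteration 2: rows with boss_id in {8,9,11} -> Pam (id 12, depth 2).
Iteration 3: rows with boss_id in {12} -> Karl (id 13, depth 3).
Iteration 4: rows with boss_id in {13} -> Nina (id 16, depth 4).
Iteration 5: no rows with boss_id in {16}; recursion stops.
Total rows emitted: 7.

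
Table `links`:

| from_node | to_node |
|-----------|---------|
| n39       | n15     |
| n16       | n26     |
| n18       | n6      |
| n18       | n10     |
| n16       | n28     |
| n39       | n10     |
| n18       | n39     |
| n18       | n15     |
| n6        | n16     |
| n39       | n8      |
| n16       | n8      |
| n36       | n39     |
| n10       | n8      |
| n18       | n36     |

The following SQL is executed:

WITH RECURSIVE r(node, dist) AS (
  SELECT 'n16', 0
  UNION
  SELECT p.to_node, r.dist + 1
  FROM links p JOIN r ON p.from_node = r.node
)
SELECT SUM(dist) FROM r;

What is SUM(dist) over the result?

Base: (n16, dist=0).
Iteration 1: edges from {n16} -> (n26, dist=1), (n28, dist=1), (n8, dist=1).
Iteration 2: no outgoing edges from {n26,n28,n8}; recursion stops.
SUM(dist) = 0 + 1 + 1 + 1 = 3.

3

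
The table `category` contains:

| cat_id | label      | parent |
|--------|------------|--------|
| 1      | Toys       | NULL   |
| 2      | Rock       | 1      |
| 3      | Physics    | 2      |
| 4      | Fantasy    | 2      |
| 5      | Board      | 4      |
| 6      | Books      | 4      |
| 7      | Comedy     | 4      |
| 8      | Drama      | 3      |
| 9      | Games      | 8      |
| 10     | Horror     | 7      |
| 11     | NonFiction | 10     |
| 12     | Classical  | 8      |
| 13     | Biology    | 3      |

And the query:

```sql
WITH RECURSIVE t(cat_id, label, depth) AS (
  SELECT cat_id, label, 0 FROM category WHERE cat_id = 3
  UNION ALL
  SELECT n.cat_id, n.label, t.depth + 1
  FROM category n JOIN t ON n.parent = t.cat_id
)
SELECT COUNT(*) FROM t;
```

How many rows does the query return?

5

Base: cat_id=3 (Physics) at depth 0.
Iteration 1: rows with parent in {3} -> Drama (id 8, depth 1), Biology (id 13, depth 1).
Iteration 2: rows with parent in {8,13} -> Games (id 9, depth 2), Classical (id 12, depth 2).
Iteration 3: no rows with parent in {9,12}; recursion stops.
Total rows emitted: 5.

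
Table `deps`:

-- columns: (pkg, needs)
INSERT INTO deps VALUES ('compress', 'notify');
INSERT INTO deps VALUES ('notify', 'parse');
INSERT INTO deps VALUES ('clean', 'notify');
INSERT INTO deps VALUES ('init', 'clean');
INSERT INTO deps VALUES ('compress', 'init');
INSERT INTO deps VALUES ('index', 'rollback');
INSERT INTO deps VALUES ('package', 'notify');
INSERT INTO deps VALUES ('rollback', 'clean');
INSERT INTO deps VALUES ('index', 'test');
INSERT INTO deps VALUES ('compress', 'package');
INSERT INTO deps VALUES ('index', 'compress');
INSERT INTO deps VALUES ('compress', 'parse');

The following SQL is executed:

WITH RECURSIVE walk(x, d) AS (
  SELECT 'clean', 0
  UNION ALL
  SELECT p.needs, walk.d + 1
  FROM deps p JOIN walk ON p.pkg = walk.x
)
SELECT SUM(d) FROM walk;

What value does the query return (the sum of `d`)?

Base: (clean, d=0).
Iteration 1: edges from {clean} -> (notify, d=1).
Iteration 2: edges from {notify} -> (parse, d=2).
Iteration 3: no outgoing edges from {parse}; recursion stops.
SUM(d) = 0 + 1 + 2 = 3.

3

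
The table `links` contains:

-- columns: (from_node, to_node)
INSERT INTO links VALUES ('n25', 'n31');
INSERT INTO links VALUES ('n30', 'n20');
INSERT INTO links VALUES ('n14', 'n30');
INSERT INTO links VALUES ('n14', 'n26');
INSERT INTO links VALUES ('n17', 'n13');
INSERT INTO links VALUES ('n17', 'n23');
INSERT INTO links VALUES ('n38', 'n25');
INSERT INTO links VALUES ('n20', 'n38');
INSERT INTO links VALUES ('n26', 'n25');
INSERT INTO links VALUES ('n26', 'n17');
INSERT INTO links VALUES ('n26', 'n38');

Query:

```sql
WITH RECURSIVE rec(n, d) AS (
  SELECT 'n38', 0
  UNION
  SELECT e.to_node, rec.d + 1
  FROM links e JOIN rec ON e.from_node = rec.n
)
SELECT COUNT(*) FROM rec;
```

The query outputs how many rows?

3

Base: (n38, d=0).
Iteration 1: edges from {n38} -> (n25, d=1).
Iteration 2: edges from {n25} -> (n31, d=2).
Iteration 3: no outgoing edges from {n31}; recursion stops.
Total rows emitted: 3.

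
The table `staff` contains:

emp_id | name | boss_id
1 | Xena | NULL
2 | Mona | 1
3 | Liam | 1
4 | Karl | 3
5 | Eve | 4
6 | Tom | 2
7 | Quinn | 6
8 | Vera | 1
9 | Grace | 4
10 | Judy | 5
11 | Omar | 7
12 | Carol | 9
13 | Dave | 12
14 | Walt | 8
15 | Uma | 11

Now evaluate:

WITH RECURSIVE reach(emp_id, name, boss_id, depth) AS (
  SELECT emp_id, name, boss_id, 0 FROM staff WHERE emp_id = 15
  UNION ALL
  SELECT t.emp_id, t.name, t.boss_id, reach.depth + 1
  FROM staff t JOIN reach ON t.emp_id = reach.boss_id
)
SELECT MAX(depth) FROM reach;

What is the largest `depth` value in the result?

Base: emp_id=15 (Uma), boss_id=11, depth 0.
Iteration 1: join on emp_id=11 -> Omar (id 11, boss_id=7, depth 1).
Iteration 2: join on emp_id=7 -> Quinn (id 7, boss_id=6, depth 2).
Iteration 3: join on emp_id=6 -> Tom (id 6, boss_id=2, depth 3).
Iteration 4: join on emp_id=2 -> Mona (id 2, boss_id=1, depth 4).
Iteration 5: join on emp_id=1 -> Xena (id 1, boss_id=NULL, depth 5).
Iteration 6: boss_id is NULL; no match; recursion stops.
depth values: 0, 1, 2, 3, 4, 5; the maximum is 5.

5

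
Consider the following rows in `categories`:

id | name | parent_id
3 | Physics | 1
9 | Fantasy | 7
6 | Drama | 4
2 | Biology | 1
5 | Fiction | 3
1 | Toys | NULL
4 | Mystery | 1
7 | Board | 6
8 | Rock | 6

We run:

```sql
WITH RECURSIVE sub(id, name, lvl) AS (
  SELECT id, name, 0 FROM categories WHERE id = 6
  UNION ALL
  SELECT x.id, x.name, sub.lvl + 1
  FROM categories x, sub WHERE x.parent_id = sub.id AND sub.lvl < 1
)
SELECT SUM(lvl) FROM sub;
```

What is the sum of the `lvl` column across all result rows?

2

Base: id=6 (Drama) at lvl 0.
Iteration 1: rows with parent_id in {6} -> Board (id 7, lvl 1), Rock (id 8, lvl 1).
Iteration 2: lvl < 1 fails for all current rows; recursion stops.
SUM(lvl) = 0 + 1 + 1 = 2.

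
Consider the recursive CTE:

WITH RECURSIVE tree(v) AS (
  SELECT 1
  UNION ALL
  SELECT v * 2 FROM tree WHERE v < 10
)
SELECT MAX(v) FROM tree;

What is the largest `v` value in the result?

16

Base: v=1.
Iteration 1: 1 < 10 holds -> v = 1 * 2 = 2.
Iteration 2: 2 < 10 holds -> v = 2 * 2 = 4.
Iteration 3: 4 < 10 holds -> v = 4 * 2 = 8.
Iteration 4: 8 < 10 holds -> v = 8 * 2 = 16.
Iteration 5: 16 < 10 fails; recursion stops.
v values: 1, 2, 4, 8, 16; the maximum is 16.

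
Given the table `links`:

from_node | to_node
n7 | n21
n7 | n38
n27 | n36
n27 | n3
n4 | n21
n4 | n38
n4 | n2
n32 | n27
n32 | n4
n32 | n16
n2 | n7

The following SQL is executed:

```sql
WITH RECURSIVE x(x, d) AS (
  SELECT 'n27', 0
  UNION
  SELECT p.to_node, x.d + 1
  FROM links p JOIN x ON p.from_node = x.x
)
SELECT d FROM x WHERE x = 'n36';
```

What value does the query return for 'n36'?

Base: (n27, d=0).
Iteration 1: edges from {n27} -> (n3, d=1), (n36, d=1).
Iteration 2: no outgoing edges from {n3,n36}; recursion stops.

1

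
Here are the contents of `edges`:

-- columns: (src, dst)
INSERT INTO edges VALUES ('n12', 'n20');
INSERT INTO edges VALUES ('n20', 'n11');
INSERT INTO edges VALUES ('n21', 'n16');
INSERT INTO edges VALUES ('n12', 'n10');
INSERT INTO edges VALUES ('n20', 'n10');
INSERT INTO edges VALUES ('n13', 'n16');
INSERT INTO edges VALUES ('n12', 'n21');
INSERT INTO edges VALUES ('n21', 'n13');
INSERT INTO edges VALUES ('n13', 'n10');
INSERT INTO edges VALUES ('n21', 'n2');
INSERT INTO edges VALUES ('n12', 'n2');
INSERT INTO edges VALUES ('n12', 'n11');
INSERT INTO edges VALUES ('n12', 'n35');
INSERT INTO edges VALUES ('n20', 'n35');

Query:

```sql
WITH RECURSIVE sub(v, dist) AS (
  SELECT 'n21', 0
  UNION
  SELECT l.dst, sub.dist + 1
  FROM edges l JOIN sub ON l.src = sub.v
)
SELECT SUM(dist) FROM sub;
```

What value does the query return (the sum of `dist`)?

7

Base: (n21, dist=0).
Iteration 1: edges from {n21} -> (n13, dist=1), (n16, dist=1), (n2, dist=1).
Iteration 2: edges from {n13,n16,n2} -> (n10, dist=2), (n16, dist=2).
Iteration 3: no outgoing edges from {n10,n16}; recursion stops.
SUM(dist) = 0 + 1 + 1 + 1 + 2 + 2 = 7.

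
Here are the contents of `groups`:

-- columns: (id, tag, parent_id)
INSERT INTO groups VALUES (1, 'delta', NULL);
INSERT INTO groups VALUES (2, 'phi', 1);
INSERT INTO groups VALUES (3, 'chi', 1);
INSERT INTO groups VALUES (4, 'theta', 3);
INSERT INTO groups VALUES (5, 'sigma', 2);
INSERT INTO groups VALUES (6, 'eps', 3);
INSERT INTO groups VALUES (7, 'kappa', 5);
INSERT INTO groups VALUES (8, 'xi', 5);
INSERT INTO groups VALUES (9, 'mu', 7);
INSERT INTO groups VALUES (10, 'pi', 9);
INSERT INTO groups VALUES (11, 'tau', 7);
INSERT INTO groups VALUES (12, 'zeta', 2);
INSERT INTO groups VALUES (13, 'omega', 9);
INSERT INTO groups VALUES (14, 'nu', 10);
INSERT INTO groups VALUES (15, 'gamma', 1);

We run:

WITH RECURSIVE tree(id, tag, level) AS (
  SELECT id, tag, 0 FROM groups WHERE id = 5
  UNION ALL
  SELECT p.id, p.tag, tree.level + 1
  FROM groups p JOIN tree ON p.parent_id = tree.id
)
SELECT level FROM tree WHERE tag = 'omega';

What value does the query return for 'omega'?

Base: id=5 (sigma) at level 0.
Iteration 1: rows with parent_id in {5} -> kappa (id 7, level 1), xi (id 8, level 1).
Iteration 2: rows with parent_id in {7,8} -> mu (id 9, level 2), tau (id 11, level 2).
Iteration 3: rows with parent_id in {9,11} -> pi (id 10, level 3), omega (id 13, level 3).
Iteration 4: rows with parent_id in {10,13} -> nu (id 14, level 4).
Iteration 5: no rows with parent_id in {14}; recursion stops.

3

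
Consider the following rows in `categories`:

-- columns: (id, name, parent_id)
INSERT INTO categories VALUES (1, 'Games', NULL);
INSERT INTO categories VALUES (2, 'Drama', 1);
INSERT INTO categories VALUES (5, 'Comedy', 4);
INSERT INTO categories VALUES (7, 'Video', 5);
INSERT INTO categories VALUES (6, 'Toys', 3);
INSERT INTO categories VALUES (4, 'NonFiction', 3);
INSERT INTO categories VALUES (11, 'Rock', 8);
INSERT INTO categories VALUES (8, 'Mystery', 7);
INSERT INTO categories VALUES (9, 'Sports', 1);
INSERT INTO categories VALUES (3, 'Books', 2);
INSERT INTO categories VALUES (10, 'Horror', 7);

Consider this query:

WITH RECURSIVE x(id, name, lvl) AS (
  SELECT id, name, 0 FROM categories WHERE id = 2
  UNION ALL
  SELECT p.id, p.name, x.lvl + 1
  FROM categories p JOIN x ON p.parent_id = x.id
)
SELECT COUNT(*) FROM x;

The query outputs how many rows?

9

Base: id=2 (Drama) at lvl 0.
Iteration 1: rows with parent_id in {2} -> Books (id 3, lvl 1).
Iteration 2: rows with parent_id in {3} -> NonFiction (id 4, lvl 2), Toys (id 6, lvl 2).
Iteration 3: rows with parent_id in {4,6} -> Comedy (id 5, lvl 3).
Iteration 4: rows with parent_id in {5} -> Video (id 7, lvl 4).
Iteration 5: rows with parent_id in {7} -> Mystery (id 8, lvl 5), Horror (id 10, lvl 5).
Iteration 6: rows with parent_id in {8,10} -> Rock (id 11, lvl 6).
Iteration 7: no rows with parent_id in {11}; recursion stops.
Total rows emitted: 9.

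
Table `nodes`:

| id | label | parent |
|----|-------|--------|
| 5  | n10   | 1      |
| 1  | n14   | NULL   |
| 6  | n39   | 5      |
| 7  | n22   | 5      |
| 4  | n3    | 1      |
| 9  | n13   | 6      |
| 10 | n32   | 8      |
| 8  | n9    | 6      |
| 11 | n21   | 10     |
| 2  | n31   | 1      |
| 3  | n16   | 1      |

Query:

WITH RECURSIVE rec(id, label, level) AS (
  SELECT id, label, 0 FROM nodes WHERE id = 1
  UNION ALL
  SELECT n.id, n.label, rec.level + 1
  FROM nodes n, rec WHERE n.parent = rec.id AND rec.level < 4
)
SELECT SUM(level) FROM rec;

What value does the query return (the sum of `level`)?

Base: id=1 (n14) at level 0.
Iteration 1: rows with parent in {1} -> n31 (id 2, level 1), n16 (id 3, level 1), n3 (id 4, level 1), n10 (id 5, level 1).
Iteration 2: rows with parent in {2,3,4,5} -> n39 (id 6, level 2), n22 (id 7, level 2).
Iteration 3: rows with parent in {6,7} -> n9 (id 8, level 3), n13 (id 9, level 3).
Iteration 4: rows with parent in {8,9} -> n32 (id 10, level 4).
Iteration 5: level < 4 fails for all current rows; recursion stops.
SUM(level) = 0 + 1 + 1 + 1 + 1 + 2 + 2 + 3 + 3 + 4 = 18.

18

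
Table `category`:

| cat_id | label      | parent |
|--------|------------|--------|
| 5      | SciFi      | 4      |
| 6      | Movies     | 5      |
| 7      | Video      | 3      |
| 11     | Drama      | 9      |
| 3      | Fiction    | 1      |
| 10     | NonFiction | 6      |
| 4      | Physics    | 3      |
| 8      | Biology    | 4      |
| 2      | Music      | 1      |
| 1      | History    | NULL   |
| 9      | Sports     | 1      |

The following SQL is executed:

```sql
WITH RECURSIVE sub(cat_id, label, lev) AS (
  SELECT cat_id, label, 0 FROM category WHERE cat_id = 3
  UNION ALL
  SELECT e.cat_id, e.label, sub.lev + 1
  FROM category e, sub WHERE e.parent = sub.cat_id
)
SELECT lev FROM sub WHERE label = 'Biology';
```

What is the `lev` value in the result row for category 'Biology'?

Base: cat_id=3 (Fiction) at lev 0.
Iteration 1: rows with parent in {3} -> Physics (id 4, lev 1), Video (id 7, lev 1).
Iteration 2: rows with parent in {4,7} -> SciFi (id 5, lev 2), Biology (id 8, lev 2).
Iteration 3: rows with parent in {5,8} -> Movies (id 6, lev 3).
Iteration 4: rows with parent in {6} -> NonFiction (id 10, lev 4).
Iteration 5: no rows with parent in {10}; recursion stops.

2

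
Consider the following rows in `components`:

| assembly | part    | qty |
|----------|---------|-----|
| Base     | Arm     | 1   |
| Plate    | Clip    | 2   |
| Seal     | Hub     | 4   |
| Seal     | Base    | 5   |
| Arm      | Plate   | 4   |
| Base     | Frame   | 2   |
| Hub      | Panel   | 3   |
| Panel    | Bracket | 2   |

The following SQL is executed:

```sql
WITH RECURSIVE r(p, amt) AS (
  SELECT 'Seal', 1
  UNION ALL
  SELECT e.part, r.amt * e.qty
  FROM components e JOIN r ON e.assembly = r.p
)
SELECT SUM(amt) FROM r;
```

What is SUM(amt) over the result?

Base: (Seal, amt=1).
Iteration 1: components of {Seal} -> Base = 1*5 = 5, Hub = 1*4 = 4.
Iteration 2: components of {Base,Hub} -> Arm = 5*1 = 5, Frame = 5*2 = 10, Panel = 4*3 = 12.
Iteration 3: components of {Arm,Frame,Panel} -> Bracket = 12*2 = 24, Plate = 5*4 = 20.
Iteration 4: components of {Bracket,Plate} -> Clip = 20*2 = 40.
Iteration 5: no further components; recursion stops.
SUM(amt) = 1 + 4 + 5 + 12 + 5 + 10 + 24 + 20 + 40 = 121.

121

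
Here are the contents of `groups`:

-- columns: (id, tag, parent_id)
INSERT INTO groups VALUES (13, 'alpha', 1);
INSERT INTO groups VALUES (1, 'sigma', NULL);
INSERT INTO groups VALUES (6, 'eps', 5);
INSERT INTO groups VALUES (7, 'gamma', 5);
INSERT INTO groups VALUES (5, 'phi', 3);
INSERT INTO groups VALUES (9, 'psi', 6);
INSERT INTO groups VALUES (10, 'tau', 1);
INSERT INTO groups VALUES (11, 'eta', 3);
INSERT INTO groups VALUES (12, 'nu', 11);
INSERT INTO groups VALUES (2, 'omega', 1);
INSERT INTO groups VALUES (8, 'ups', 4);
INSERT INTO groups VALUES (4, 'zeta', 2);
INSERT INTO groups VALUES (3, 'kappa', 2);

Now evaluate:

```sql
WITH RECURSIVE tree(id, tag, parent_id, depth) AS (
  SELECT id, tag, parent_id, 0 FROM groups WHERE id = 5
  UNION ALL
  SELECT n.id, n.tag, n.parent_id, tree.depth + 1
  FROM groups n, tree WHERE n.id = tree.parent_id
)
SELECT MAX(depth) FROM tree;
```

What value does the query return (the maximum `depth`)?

3

Base: id=5 (phi), parent_id=3, depth 0.
Iteration 1: join on id=3 -> kappa (id 3, parent_id=2, depth 1).
Iteration 2: join on id=2 -> omega (id 2, parent_id=1, depth 2).
Iteration 3: join on id=1 -> sigma (id 1, parent_id=NULL, depth 3).
Iteration 4: parent_id is NULL; no match; recursion stops.
depth values: 0, 1, 2, 3; the maximum is 3.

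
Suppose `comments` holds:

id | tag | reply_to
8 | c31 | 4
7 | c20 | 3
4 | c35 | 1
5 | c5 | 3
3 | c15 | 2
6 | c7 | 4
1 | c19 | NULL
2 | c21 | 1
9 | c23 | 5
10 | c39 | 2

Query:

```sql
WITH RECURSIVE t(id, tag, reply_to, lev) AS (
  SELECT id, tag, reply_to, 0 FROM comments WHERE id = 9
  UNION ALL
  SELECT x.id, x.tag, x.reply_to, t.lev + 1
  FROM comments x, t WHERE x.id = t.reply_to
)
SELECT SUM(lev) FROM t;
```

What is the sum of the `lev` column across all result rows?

Base: id=9 (c23), reply_to=5, lev 0.
Iteration 1: join on id=5 -> c5 (id 5, reply_to=3, lev 1).
Iteration 2: join on id=3 -> c15 (id 3, reply_to=2, lev 2).
Iteration 3: join on id=2 -> c21 (id 2, reply_to=1, lev 3).
Iteration 4: join on id=1 -> c19 (id 1, reply_to=NULL, lev 4).
Iteration 5: reply_to is NULL; no match; recursion stops.
SUM(lev) = 0 + 1 + 2 + 3 + 4 = 10.

10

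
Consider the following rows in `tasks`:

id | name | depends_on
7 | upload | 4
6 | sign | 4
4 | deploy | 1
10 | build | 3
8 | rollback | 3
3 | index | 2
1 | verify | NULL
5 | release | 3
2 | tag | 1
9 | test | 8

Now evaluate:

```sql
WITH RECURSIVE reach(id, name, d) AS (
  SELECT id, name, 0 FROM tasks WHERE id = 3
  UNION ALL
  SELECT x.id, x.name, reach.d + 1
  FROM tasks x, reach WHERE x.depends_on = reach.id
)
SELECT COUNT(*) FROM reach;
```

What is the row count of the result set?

5

Base: id=3 (index) at d 0.
Iteration 1: rows with depends_on in {3} -> release (id 5, d 1), rollback (id 8, d 1), build (id 10, d 1).
Iteration 2: rows with depends_on in {5,8,10} -> test (id 9, d 2).
Iteration 3: no rows with depends_on in {9}; recursion stops.
Total rows emitted: 5.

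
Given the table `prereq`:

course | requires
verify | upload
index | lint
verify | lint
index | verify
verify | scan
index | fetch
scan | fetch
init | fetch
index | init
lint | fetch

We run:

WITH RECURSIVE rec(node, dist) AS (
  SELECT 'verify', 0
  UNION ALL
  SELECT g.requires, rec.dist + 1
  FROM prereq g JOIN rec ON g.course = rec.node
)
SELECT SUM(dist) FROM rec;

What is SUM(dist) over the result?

7

Base: (verify, dist=0).
Iteration 1: edges from {verify} -> (lint, dist=1), (scan, dist=1), (upload, dist=1).
Iteration 2: edges from {lint,scan,upload} -> (fetch, dist=2) x2. [UNION ALL keeps all 2 new rows, including repeats]
Iteration 3: no outgoing edges from {fetch}; recursion stops.
SUM(dist) = 0 + 1 + 1 + 1 + 2 + 2 = 7.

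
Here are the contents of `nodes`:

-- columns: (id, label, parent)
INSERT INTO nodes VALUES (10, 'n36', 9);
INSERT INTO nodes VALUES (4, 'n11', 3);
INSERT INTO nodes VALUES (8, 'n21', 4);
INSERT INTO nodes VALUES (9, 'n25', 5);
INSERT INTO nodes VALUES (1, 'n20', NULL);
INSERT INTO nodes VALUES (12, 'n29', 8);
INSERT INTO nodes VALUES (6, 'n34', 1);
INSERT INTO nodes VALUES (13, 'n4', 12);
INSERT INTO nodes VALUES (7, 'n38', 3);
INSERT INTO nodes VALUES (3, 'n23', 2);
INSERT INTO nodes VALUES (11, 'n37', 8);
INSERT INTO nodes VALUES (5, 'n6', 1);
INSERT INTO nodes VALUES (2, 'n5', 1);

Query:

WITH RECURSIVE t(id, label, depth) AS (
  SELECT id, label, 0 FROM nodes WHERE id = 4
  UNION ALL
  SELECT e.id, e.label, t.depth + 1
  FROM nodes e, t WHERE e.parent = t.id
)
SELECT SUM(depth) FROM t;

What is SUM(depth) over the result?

8

Base: id=4 (n11) at depth 0.
Iteration 1: rows with parent in {4} -> n21 (id 8, depth 1).
Iteration 2: rows with parent in {8} -> n37 (id 11, depth 2), n29 (id 12, depth 2).
Iteration 3: rows with parent in {11,12} -> n4 (id 13, depth 3).
Iteration 4: no rows with parent in {13}; recursion stops.
SUM(depth) = 0 + 1 + 2 + 2 + 3 = 8.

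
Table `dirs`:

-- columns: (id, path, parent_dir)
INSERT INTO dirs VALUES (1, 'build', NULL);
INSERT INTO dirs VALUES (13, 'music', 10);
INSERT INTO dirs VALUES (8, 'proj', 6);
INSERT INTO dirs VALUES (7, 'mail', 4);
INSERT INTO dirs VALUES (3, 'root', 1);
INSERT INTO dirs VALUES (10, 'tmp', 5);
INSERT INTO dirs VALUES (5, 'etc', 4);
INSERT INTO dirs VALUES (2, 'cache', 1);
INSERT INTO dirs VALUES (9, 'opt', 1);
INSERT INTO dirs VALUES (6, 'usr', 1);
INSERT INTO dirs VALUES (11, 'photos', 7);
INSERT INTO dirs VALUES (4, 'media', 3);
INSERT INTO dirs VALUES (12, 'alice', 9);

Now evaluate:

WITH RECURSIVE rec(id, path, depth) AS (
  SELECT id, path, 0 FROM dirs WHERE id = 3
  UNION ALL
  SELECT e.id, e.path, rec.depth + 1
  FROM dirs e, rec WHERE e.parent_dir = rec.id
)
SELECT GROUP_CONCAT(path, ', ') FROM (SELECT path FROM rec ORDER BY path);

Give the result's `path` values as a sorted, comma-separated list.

etc, mail, media, music, photos, root, tmp

Base: id=3 (root) at depth 0.
Iteration 1: rows with parent_dir in {3} -> media (id 4, depth 1).
Iteration 2: rows with parent_dir in {4} -> etc (id 5, depth 2), mail (id 7, depth 2).
Iteration 3: rows with parent_dir in {5,7} -> tmp (id 10, depth 3), photos (id 11, depth 3).
Iteration 4: rows with parent_dir in {10,11} -> music (id 13, depth 4).
Iteration 5: no rows with parent_dir in {13}; recursion stops.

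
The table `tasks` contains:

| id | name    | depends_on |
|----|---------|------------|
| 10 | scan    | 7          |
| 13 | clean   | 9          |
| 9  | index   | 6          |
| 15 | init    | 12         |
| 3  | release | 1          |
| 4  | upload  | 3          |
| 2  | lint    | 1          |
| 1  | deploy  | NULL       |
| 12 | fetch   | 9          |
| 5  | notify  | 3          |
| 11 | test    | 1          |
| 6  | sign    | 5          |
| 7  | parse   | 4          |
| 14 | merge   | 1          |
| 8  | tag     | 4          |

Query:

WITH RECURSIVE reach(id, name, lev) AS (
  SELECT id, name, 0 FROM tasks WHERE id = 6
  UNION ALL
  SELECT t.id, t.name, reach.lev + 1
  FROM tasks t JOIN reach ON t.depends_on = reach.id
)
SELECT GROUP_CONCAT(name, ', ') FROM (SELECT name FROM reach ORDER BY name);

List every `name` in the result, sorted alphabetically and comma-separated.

Base: id=6 (sign) at lev 0.
Iteration 1: rows with depends_on in {6} -> index (id 9, lev 1).
Iteration 2: rows with depends_on in {9} -> fetch (id 12, lev 2), clean (id 13, lev 2).
Iteration 3: rows with depends_on in {12,13} -> init (id 15, lev 3).
Iteration 4: no rows with depends_on in {15}; recursion stops.

clean, fetch, index, init, sign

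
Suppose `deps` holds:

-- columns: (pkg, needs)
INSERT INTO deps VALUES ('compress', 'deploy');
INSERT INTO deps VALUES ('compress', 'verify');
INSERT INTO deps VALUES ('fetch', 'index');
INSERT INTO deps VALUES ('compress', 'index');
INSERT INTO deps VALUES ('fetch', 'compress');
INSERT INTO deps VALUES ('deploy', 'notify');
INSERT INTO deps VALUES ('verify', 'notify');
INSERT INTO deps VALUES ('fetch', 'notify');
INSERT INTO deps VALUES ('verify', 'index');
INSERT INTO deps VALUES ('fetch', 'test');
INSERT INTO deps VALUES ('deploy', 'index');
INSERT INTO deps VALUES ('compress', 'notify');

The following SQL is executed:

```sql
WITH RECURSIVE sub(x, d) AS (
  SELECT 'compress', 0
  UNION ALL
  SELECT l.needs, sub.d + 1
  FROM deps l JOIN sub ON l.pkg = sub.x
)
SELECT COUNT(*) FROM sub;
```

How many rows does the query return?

Base: (compress, d=0).
Iteration 1: edges from {compress} -> (deploy, d=1), (index, d=1), (notify, d=1), (verify, d=1).
Iteration 2: edges from {deploy,index,notify,verify} -> (index, d=2) x2, (notify, d=2) x2. [UNION ALL keeps all 4 new rows, including repeats]
Iteration 3: no outgoing edges from {index,notify}; recursion stops.
Total rows emitted: 9.

9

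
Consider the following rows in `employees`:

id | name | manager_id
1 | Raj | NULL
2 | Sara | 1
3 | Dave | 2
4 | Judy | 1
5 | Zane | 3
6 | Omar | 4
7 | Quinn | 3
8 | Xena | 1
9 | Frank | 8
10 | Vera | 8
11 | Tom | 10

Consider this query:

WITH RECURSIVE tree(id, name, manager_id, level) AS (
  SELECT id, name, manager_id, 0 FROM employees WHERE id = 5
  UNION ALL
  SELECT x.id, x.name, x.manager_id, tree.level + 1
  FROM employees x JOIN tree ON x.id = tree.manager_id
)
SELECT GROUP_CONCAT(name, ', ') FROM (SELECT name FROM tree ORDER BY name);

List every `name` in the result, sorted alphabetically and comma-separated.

Base: id=5 (Zane), manager_id=3, level 0.
Iteration 1: join on id=3 -> Dave (id 3, manager_id=2, level 1).
Iteration 2: join on id=2 -> Sara (id 2, manager_id=1, level 2).
Iteration 3: join on id=1 -> Raj (id 1, manager_id=NULL, level 3).
Iteration 4: manager_id is NULL; no match; recursion stops.

Dave, Raj, Sara, Zane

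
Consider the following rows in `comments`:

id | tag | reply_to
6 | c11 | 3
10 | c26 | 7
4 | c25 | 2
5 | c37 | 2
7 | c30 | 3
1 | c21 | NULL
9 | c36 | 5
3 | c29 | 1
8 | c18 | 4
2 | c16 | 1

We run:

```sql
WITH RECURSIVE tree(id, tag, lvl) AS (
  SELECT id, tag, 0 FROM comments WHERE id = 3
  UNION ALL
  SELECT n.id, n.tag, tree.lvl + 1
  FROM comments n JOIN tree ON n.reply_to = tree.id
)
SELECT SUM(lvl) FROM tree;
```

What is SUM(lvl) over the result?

4

Base: id=3 (c29) at lvl 0.
Iteration 1: rows with reply_to in {3} -> c11 (id 6, lvl 1), c30 (id 7, lvl 1).
Iteration 2: rows with reply_to in {6,7} -> c26 (id 10, lvl 2).
Iteration 3: no rows with reply_to in {10}; recursion stops.
SUM(lvl) = 0 + 1 + 1 + 2 = 4.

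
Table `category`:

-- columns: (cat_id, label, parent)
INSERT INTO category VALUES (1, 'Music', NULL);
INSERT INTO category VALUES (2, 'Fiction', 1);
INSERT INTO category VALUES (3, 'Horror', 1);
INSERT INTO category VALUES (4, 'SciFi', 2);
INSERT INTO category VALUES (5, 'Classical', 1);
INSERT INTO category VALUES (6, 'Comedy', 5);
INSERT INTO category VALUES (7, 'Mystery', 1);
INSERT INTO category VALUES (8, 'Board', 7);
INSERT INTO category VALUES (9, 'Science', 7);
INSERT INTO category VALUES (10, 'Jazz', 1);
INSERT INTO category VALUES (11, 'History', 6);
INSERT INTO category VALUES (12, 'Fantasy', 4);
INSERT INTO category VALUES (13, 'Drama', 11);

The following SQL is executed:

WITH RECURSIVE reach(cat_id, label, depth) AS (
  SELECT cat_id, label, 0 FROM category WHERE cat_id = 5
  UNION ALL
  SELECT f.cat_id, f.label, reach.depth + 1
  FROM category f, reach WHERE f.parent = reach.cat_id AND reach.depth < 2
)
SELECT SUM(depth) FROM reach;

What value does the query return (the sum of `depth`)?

Base: cat_id=5 (Classical) at depth 0.
Iteration 1: rows with parent in {5} -> Comedy (id 6, depth 1).
Iteration 2: rows with parent in {6} -> History (id 11, depth 2).
Iteration 3: depth < 2 fails for all current rows; recursion stops.
SUM(depth) = 0 + 1 + 2 = 3.

3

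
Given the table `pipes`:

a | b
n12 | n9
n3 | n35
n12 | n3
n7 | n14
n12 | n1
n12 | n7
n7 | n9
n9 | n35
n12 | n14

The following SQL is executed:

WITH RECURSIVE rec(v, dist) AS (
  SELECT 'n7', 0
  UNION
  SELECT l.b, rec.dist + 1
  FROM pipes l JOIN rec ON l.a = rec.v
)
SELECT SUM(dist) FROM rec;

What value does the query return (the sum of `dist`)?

Base: (n7, dist=0).
Iteration 1: edges from {n7} -> (n14, dist=1), (n9, dist=1).
Iteration 2: edges from {n14,n9} -> (n35, dist=2).
Iteration 3: no outgoing edges from {n35}; recursion stops.
SUM(dist) = 0 + 1 + 1 + 2 = 4.

4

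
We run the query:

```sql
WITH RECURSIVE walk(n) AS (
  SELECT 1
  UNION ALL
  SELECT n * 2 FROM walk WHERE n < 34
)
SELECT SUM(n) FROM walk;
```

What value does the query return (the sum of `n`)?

127

Base: n=1.
Iteration 1: 1 < 34 holds -> n = 1 * 2 = 2.
Iteration 2: 2 < 34 holds -> n = 2 * 2 = 4.
Iteration 3: 4 < 34 holds -> n = 4 * 2 = 8.
Iteration 4: 8 < 34 holds -> n = 8 * 2 = 16.
Iteration 5: 16 < 34 holds -> n = 16 * 2 = 32.
Iteration 6: 32 < 34 holds -> n = 32 * 2 = 64.
Iteration 7: 64 < 34 fails; recursion stops.
SUM(n) = 1 + 2 + 4 + 8 + 16 + 32 + 64 = 127.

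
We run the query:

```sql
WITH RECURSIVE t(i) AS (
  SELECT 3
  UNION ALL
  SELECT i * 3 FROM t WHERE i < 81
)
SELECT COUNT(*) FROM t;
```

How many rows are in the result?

Base: i=3.
Iteration 1: 3 < 81 holds -> i = 3 * 3 = 9.
Iteration 2: 9 < 81 holds -> i = 9 * 3 = 27.
Iteration 3: 27 < 81 holds -> i = 27 * 3 = 81.
Iteration 4: 81 < 81 fails; recursion stops.
Total rows emitted: 4.

4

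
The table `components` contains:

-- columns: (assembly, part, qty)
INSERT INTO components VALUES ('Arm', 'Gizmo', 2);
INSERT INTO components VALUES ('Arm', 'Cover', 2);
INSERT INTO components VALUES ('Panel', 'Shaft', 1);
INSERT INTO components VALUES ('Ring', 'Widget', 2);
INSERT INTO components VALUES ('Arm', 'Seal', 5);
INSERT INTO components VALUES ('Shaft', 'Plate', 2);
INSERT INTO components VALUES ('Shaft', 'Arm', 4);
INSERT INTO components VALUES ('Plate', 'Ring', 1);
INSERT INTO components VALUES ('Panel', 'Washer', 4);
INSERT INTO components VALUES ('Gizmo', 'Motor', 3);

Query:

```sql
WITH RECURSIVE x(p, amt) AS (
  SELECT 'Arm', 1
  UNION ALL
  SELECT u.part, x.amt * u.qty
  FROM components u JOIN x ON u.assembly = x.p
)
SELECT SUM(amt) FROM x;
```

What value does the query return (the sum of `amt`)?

Base: (Arm, amt=1).
Iteration 1: components of {Arm} -> Cover = 1*2 = 2, Gizmo = 1*2 = 2, Seal = 1*5 = 5.
Iteration 2: components of {Cover,Gizmo,Seal} -> Motor = 2*3 = 6.
Iteration 3: no further components; recursion stops.
SUM(amt) = 1 + 5 + 2 + 2 + 6 = 16.

16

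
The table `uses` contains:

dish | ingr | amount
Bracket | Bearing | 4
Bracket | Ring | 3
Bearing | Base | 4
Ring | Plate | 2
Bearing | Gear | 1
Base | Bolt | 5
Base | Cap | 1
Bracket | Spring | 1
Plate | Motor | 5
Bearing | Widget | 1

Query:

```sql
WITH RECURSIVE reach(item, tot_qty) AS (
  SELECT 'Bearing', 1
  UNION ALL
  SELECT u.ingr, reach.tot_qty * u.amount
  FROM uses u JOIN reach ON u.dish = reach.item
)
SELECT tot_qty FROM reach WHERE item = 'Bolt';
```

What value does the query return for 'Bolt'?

Base: (Bearing, tot_qty=1).
Iteration 1: components of {Bearing} -> Base = 1*4 = 4, Gear = 1*1 = 1, Widget = 1*1 = 1.
Iteration 2: components of {Base,Gear,Widget} -> Bolt = 4*5 = 20, Cap = 4*1 = 4.
Iteration 3: no further components; recursion stops.

20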